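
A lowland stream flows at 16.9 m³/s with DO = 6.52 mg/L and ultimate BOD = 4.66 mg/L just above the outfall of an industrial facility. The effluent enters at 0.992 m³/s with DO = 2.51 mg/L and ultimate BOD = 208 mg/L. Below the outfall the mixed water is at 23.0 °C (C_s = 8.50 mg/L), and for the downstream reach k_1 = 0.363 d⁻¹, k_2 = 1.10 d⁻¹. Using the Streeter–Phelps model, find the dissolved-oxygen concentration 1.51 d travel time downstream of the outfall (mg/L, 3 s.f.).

DO ≈ 5.04 mg/L

Mixed DO = (16.9×6.52 + 0.992×2.51)/(16.9+0.992) = 112.7/17.89 = 6.298 mg/L.
Mixed L₀ = (16.9×4.66 + 0.992×208)/(17.89) = 285.1/17.89 = 15.93 mg/L.
Initial deficit D₀ = C_s − DO₀ = 8.50 − 6.298 = 2.202 mg/L.
D(1.51) = [0.363×15.93/(1.10−0.363)](e^(−0.363×1.51) − e^(−1.10×1.51)) + 2.202 e^(−1.10×1.51)
= 7.848 × (0.5780 − 0.1899) + 2.202 × 0.1899 = 3.464 mg/L.
DO = 8.50 − 3.464 = 5.036 mg/L.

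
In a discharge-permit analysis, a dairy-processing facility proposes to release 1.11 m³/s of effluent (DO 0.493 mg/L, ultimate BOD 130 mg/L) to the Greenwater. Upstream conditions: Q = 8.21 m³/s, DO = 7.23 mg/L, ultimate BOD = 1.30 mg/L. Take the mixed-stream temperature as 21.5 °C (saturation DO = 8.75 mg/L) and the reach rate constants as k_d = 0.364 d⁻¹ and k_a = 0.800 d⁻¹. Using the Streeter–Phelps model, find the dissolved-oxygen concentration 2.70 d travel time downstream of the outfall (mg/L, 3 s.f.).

DO ≈ 4.89 mg/L

Mixed DO = (8.21×7.23 + 1.11×0.493)/(8.21+1.11) = 59.91/9.320 = 6.428 mg/L.
Mixed L₀ = (8.21×1.30 + 1.11×130)/(9.320) = 155.0/9.320 = 16.63 mg/L.
Initial deficit D₀ = C_s − DO₀ = 8.75 − 6.428 = 2.322 mg/L.
D(2.70) = [0.364×16.63/(0.800−0.364)](e^(−0.364×2.70) − e^(−0.800×2.70)) + 2.322 e^(−0.800×2.70)
= 13.88 × (0.3743 − 0.1153) + 2.322 × 0.1153 = 3.862 mg/L.
DO = 8.75 − 3.862 = 4.888 mg/L.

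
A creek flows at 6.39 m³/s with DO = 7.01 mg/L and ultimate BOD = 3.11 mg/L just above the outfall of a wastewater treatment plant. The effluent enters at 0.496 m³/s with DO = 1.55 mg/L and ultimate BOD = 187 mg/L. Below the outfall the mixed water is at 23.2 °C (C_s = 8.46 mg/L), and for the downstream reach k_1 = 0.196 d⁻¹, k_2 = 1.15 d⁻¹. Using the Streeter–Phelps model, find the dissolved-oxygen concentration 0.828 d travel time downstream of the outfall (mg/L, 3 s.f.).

DO ≈ 6.19 mg/L

Mixed DO = (6.39×7.01 + 0.496×1.55)/(6.39+0.496) = 45.56/6.886 = 6.617 mg/L.
Mixed L₀ = (6.39×3.11 + 0.496×187)/(6.886) = 112.6/6.886 = 16.36 mg/L.
Initial deficit D₀ = C_s − DO₀ = 8.46 − 6.617 = 1.843 mg/L.
D(0.828) = [0.196×16.36/(1.15−0.196)](e^(−0.196×0.828) − e^(−1.15×0.828)) + 1.843 e^(−1.15×0.828)
= 3.360 × (0.8502 − 0.3859) + 1.843 × 0.3859 = 2.272 mg/L.
DO = 8.46 − 2.272 = 6.188 mg/L.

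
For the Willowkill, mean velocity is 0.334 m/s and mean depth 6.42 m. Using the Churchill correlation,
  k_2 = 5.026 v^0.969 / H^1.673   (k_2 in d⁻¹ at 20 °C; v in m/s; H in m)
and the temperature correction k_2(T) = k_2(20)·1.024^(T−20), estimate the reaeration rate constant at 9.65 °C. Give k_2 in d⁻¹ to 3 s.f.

k_2(20) = 5.026 × 0.334^0.969 / 6.42^1.673 = 5.026 × 0.3455 / 22.44 = 0.07740 d⁻¹.
k_2(9.65) = 0.07740 × 1.024^(9.65−20) = 0.07740 × 0.7823 = 0.06055 d⁻¹.

k_2 ≈ 0.0606 d⁻¹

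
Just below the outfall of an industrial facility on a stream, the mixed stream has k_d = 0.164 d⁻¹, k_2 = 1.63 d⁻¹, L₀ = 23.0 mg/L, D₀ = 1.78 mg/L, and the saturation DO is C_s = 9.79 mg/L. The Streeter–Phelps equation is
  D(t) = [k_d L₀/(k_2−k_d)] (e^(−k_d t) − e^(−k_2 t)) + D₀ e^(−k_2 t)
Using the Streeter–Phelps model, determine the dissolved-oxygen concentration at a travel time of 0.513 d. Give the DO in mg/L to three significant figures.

k_d L₀/(k_2−k_d) = 0.164×23.0/(1.63−0.164) = 3.772/1.466 = 2.573 mg/L.
e^(−k_d t) = e^(−0.164×0.5130) = 0.9193; e^(−k_2 t) = e^(−1.63×0.5130) = 0.4334.
D = 2.573 × (0.9193 − 0.4334) + 1.78 × 0.4334 = 1.250 + 0.7714 = 2.022 mg/L.
DO = C_s − D = 9.79 − 2.022 = 7.768 mg/L.

DO ≈ 7.77 mg/L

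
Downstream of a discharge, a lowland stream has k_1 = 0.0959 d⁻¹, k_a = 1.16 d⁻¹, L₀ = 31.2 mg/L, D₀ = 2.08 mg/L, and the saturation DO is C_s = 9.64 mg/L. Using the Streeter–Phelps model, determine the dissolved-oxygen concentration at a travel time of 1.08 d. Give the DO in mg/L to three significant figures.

k_1 L₀/(k_a−k_1) = 0.0959×31.2/(1.16−0.0959) = 2.992/1.064 = 2.812 mg/L.
e^(−k_1 t) = e^(−0.0959×1.080) = 0.9016; e^(−k_a t) = e^(−1.16×1.080) = 0.2857.
D = 2.812 × (0.9016 − 0.2857) + 2.08 × 0.2857 = 1.732 + 0.5943 = 2.326 mg/L.
DO = C_s − D = 9.64 − 2.326 = 7.314 mg/L.

DO ≈ 7.31 mg/L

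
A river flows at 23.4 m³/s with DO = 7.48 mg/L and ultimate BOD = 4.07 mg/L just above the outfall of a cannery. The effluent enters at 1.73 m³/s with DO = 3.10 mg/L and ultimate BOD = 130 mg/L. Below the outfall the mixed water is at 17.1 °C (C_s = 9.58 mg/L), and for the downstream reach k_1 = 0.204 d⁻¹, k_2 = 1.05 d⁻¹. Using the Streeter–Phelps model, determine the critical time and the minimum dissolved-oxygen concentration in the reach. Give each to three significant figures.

t_c ≈ 0.137 d; minimum DO ≈ 7.17 mg/L

Mixed DO = (23.4×7.48 + 1.73×3.10)/(23.4+1.73) = 180.4/25.13 = 7.178 mg/L.
Mixed L₀ = (23.4×4.07 + 1.73×130)/(25.13) = 320.1/25.13 = 12.74 mg/L.
Initial deficit D₀ = C_s − DO₀ = 9.58 − 7.178 = 2.402 mg/L.
t_c = (1/0.8460) ln[(1.05/0.204)(1 − 2.402×0.8460/(0.204×12.74))] = 1.182 × ln(1.123) = 0.1373 d.
D_c = (0.204/1.05) × 12.74 × e^(−0.204×0.1373) = 0.1943 × 12.74 × 0.9724 = 2.407 mg/L.
Minimum DO = 9.58 − 2.407 = 7.173 mg/L.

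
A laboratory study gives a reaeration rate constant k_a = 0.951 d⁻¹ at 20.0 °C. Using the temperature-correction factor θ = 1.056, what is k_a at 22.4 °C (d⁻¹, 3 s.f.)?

k_a ≈ 1.08 d⁻¹

k_a(T₂) = k_a(T₁) · θ^(T₂−T₁) = 0.951 × 1.056^(22.4−20.0)
= 0.951 × 1.056^2.40 = 0.951 × 1.140 = 1.084 d⁻¹.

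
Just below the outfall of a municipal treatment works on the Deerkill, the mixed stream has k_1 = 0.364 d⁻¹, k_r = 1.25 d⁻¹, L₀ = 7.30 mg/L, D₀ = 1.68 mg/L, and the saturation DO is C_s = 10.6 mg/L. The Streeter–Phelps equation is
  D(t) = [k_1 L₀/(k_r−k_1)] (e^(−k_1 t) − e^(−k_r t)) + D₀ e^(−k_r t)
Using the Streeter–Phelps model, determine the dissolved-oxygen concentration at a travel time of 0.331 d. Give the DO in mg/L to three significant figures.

DO ≈ 8.81 mg/L

k_1 L₀/(k_r−k_1) = 0.364×7.30/(1.25−0.364) = 2.657/0.8860 = 2.999 mg/L.
e^(−k_1 t) = e^(−0.364×0.3310) = 0.8865; e^(−k_r t) = e^(−1.25×0.3310) = 0.6612.
D = 2.999 × (0.8865 − 0.6612) + 1.68 × 0.6612 = 0.6758 + 1.111 = 1.787 mg/L.
DO = C_s − D = 10.6 − 1.787 = 8.813 mg/L.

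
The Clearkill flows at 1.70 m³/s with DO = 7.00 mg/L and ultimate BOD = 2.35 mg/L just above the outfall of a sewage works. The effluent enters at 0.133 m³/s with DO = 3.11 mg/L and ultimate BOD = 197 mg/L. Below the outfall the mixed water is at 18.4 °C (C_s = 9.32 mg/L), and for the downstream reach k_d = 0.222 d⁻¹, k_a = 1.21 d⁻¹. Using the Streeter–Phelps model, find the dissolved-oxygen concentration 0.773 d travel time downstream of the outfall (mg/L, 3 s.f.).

DO ≈ 6.63 mg/L

Mixed DO = (1.70×7.00 + 0.133×3.11)/(1.70+0.133) = 12.31/1.833 = 6.718 mg/L.
Mixed L₀ = (1.70×2.35 + 0.133×197)/(1.833) = 30.20/1.833 = 16.47 mg/L.
Initial deficit D₀ = C_s − DO₀ = 9.32 − 6.718 = 2.602 mg/L.
D(0.773) = [0.222×16.47/(1.21−0.222)](e^(−0.222×0.773) − e^(−1.21×0.773)) + 2.602 e^(−1.21×0.773)
= 3.702 × (0.8423 − 0.3925) + 2.602 × 0.3925 = 2.686 mg/L.
DO = 9.32 − 2.686 = 6.634 mg/L.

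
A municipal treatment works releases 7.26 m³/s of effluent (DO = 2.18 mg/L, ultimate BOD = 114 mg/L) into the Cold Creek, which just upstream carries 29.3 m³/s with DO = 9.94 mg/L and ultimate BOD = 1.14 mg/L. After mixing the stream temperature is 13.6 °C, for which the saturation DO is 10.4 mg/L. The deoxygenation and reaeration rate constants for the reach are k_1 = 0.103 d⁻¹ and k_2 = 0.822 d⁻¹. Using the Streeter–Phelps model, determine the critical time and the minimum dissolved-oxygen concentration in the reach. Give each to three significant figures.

t_c ≈ 1.64 d; minimum DO ≈ 7.91 mg/L

Mixed DO = (29.3×9.94 + 7.26×2.18)/(29.3+7.26) = 307.1/36.56 = 8.399 mg/L.
Mixed L₀ = (29.3×1.14 + 7.26×114)/(36.56) = 861.0/36.56 = 23.55 mg/L.
Initial deficit D₀ = C_s − DO₀ = 10.4 − 8.399 = 2.001 mg/L.
t_c = (1/0.7190) ln[(0.822/0.103)(1 − 2.001×0.7190/(0.103×23.55))] = 1.391 × ln(3.247) = 1.638 d.
D_c = (0.103/0.822) × 23.55 × e^(−0.103×1.638) = 0.1253 × 23.55 × 0.8447 = 2.493 mg/L.
Minimum DO = 10.4 − 2.493 = 7.907 mg/L.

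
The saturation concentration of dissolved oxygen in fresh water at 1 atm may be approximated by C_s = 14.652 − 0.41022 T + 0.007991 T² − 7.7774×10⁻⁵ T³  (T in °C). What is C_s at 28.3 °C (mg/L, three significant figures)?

C_s = 14.652 − 0.41022×28.3 + 0.007991×28.3² − 7.7774×10⁻⁵×28.3³ = 7.680 mg/L.

C_s ≈ 7.68 mg/L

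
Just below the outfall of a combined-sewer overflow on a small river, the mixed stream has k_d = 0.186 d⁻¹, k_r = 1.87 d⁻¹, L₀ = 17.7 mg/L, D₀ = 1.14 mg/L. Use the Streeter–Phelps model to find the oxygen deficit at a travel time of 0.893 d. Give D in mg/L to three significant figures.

D ≈ 1.50 mg/L

k_d L₀/(k_r−k_d) = 0.186×17.7/(1.87−0.186) = 3.292/1.684 = 1.955 mg/L.
e^(−k_d t) = e^(−0.186×0.8930) = 0.8470; e^(−k_r t) = e^(−1.87×0.8930) = 0.1883.
D = 1.955 × (0.8470 − 0.1883) + 1.14 × 0.1883 = 1.288 + 0.2146 = 1.502 mg/L.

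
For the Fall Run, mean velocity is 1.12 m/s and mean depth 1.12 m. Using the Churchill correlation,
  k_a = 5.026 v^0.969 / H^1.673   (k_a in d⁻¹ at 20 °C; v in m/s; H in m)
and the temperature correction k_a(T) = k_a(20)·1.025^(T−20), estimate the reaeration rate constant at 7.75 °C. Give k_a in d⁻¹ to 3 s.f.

k_a(20) = 5.026 × 1.12^0.969 / 1.12^1.673 = 5.026 × 1.116 / 1.209 = 4.641 d⁻¹.
k_a(7.75) = 4.641 × 1.025^(7.75−20) = 4.641 × 0.7390 = 3.429 d⁻¹.

k_a ≈ 3.43 d⁻¹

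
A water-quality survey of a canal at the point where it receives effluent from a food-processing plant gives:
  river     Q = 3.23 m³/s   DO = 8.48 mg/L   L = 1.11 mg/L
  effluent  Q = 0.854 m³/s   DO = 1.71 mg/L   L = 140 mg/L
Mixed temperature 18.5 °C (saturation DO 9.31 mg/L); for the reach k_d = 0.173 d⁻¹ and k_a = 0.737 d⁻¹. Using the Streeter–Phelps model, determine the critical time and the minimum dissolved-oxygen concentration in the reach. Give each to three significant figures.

t_c ≈ 2.08 d; minimum DO ≈ 4.37 mg/L

Mixed DO = (3.23×8.48 + 0.854×1.71)/(3.23+0.854) = 28.85/4.084 = 7.064 mg/L.
Mixed L₀ = (3.23×1.11 + 0.854×140)/(4.084) = 123.1/4.084 = 30.15 mg/L.
Initial deficit D₀ = C_s − DO₀ = 9.31 − 7.064 = 2.246 mg/L.
t_c = (1/0.5640) ln[(0.737/0.173)(1 − 2.246×0.5640/(0.173×30.15))] = 1.773 × ln(3.226) = 2.077 d.
D_c = (0.173/0.737) × 30.15 × e^(−0.173×2.077) = 0.2347 × 30.15 × 0.6982 = 4.942 mg/L.
Minimum DO = 9.31 − 4.942 = 4.368 mg/L.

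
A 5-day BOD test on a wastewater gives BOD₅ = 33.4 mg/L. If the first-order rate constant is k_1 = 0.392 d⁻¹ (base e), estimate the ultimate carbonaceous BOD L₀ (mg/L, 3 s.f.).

L₀ ≈ 38.9 mg/L

BOD₅ = L₀(1 − e^(−5k_1)) ⇒ L₀ = BOD₅ / (1 − e^(−5×0.392))
= 33.4 / (1 − 0.1409) = 33.4 / 0.8591 = 38.88 mg/L.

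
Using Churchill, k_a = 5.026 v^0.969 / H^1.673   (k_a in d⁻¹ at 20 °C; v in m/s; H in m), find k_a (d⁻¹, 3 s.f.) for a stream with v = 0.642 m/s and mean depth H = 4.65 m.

k_a ≈ 0.250 d⁻¹

k_a = 5.026 × 0.642^0.969 / 4.65^1.673 = 5.026 × 0.6509 / 13.08 = 0.2501 d⁻¹.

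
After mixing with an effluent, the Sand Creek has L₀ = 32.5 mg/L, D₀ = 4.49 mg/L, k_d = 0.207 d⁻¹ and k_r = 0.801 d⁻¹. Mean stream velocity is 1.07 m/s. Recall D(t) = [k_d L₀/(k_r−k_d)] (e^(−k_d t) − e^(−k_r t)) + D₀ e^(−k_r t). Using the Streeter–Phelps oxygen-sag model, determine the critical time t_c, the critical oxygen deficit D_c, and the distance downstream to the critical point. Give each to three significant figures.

t_c ≈ 1.43 d; D_c ≈ 6.25 mg/L; x_c ≈ 132 km

At the critical point dD/dt = 0, so k_d L₀ e^(−k_d t) = k_r D. Substituting D(t) from the Streeter–Phelps equation and solving for t gives
t_c = ln[(k_r/k_d)(1 − D₀(k_r−k_d)/(k_d L₀))] / (k_r−k_d).
Here k_r−k_d = 0.5940 d⁻¹ and 1 − D₀(k_r−k_d)/(k_d L₀) = 1 − 4.49×0.5940/(0.207×32.5) = 0.6036, so
t_c = ln(3.870 × 0.6036) / 0.5940 = 0.8482 / 0.5940 = 1.428 d.
L(t_c) = L₀ e^(−k_d t_c) = 32.5 × 0.7441 = 24.18 mg/L, and at the critical point k_r D_c = k_d L, so D_c = (0.207/0.801) × 24.18 = 6.250 mg/L.
x_c = v t_c = 1.07 m/s × 1.428 d × 86400 s/d = 132000 m ≈ 132 km.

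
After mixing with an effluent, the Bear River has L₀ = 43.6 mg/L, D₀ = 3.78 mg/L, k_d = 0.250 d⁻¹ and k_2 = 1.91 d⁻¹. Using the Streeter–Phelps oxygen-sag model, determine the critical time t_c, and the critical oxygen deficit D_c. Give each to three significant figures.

t_c ≈ 0.709 d; D_c ≈ 4.78 mg/L

With k_2/k_d = 7.640 and 1 − D₀(k_2−k_d)/(k_d L₀) = 0.4243,
t_c = ln(7.640 × 0.4243) / (1.91 − 0.250) = ln(3.242) / 1.660 = 1.176/1.660 = 0.7085 d.
L(t_c) = L₀ e^(−k_d t_c) = 43.6 × 0.8377 = 36.52 mg/L, and at the critical point k_2 D_c = k_d L, so D_c = (0.250/1.91) × 36.52 = 4.780 mg/L.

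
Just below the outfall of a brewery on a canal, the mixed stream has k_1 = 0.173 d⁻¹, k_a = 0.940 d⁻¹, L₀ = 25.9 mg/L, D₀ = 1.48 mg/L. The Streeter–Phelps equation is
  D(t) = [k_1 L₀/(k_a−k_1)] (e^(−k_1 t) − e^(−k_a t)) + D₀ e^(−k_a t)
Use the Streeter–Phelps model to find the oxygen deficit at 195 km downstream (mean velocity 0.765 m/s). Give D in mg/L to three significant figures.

D ≈ 3.23 mg/L

Travel time t = x/v = 195 km / (0.765 m/s) = 195000 m / 0.765 m/s = 254900 s = 2.950 d.
k_1 L₀/(k_a−k_1) = 0.173×25.9/(0.940−0.173) = 4.481/0.7670 = 5.842 mg/L.
e^(−k_1 t) = e^(−0.173×2.950) = 0.6003; e^(−k_a t) = e^(−0.940×2.950) = 0.06246.
D = 5.842 × (0.6003 − 0.06246) + 1.48 × 0.06246 = 3.142 + 0.09244 = 3.234 mg/L.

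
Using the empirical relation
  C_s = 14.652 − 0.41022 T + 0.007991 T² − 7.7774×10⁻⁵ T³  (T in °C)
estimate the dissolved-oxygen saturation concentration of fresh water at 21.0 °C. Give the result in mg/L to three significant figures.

C_s ≈ 8.84 mg/L

C_s = 14.652 − 0.41022×21.0 + 0.007991×21.0² − 7.7774×10⁻⁵×21.0³ = 8.841 mg/L.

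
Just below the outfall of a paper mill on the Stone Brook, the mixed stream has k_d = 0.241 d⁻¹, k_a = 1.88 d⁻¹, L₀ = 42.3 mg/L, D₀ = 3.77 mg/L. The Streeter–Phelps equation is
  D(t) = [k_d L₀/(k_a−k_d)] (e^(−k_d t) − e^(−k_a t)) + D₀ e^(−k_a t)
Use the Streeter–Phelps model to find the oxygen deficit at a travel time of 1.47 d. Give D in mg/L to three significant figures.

D ≈ 4.21 mg/L

k_d L₀/(k_a−k_d) = 0.241×42.3/(1.88−0.241) = 10.19/1.639 = 6.220 mg/L.
e^(−k_d t) = e^(−0.241×1.470) = 0.7017; e^(−k_a t) = e^(−1.88×1.470) = 0.06306.
D = 6.220 × (0.7017 − 0.06306) + 3.77 × 0.06306 = 3.972 + 0.2378 = 4.210 mg/L.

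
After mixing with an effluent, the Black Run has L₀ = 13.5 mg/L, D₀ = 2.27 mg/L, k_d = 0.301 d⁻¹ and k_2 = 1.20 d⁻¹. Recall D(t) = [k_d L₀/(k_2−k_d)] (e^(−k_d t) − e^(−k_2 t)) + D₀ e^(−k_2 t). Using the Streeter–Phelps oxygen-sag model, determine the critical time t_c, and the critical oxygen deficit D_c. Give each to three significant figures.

t_c ≈ 0.762 d; D_c ≈ 2.69 mg/L

With k_2/k_d = 3.987 and 1 − D₀(k_2−k_d)/(k_d L₀) = 0.4978,
t_c = ln(3.987 × 0.4978) / (1.20 − 0.301) = ln(1.985) / 0.8990 = 0.6854/0.8990 = 0.7624 d.
L(t_c) = L₀ e^(−k_d t_c) = 13.5 × 0.7949 = 10.73 mg/L, and at the critical point k_2 D_c = k_d L, so D_c = (0.301/1.20) × 10.73 = 2.692 mg/L.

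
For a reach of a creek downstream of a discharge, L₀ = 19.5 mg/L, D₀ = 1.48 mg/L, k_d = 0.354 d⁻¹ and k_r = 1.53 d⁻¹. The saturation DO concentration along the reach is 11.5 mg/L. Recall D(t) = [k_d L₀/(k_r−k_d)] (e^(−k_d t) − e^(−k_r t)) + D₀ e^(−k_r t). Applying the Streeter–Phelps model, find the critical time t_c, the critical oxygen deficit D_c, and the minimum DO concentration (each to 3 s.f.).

With k_r/k_d = 4.322 and 1 − D₀(k_r−k_d)/(k_d L₀) = 0.7479,
t_c = ln(4.322 × 0.7479) / (1.53 − 0.354) = ln(3.232) / 1.176 = 1.173/1.176 = 0.9976 d.
L(t_c) = L₀ e^(−k_d t_c) = 19.5 × 0.7025 = 13.70 mg/L, and at the critical point k_r D_c = k_d L, so D_c = (0.354/1.53) × 13.70 = 3.169 mg/L.
Minimum DO = C_s − D_c = 11.5 − 3.169 = 8.331 mg/L.

t_c ≈ 0.998 d; D_c ≈ 3.17 mg/L; min DO ≈ 8.33 mg/L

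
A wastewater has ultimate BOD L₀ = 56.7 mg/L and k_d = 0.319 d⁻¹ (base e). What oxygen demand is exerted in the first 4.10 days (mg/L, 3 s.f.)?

y_t = L₀(1 − e^(−k_d t)) = 56.7 × (1 − e^(−0.319×4.10))
= 56.7 × (1 − 0.2704) = 56.7 × 0.7296 = 41.37 mg/L.

y ≈ 41.4 mg/L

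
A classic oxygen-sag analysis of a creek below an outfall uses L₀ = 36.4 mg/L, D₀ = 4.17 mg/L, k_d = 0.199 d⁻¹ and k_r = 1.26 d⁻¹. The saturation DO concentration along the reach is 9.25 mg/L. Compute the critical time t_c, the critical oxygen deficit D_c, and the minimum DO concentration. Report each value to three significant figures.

t_c ≈ 0.850 d; D_c ≈ 4.85 mg/L; min DO ≈ 4.40 mg/L

At the critical point dD/dt = 0, so k_d L₀ e^(−k_d t) = k_r D. Substituting D(t) from the Streeter–Phelps equation and solving for t gives
t_c = ln[(k_r/k_d)(1 − D₀(k_r−k_d)/(k_d L₀))] / (k_r−k_d).
Here k_r−k_d = 1.061 d⁻¹ and 1 − D₀(k_r−k_d)/(k_d L₀) = 1 − 4.17×1.061/(0.199×36.4) = 0.3892, so
t_c = ln(6.332 × 0.3892) / 1.061 = 0.9019 / 1.061 = 0.8501 d.
D_c = (k_d/k_r) L₀ e^(−k_d t_c) = (0.199/1.26) × 36.4 × e^(−0.199×0.8501) = 0.1579 × 36.4 × 0.8444 = 4.854 mg/L.
Minimum DO = C_s − D_c = 9.25 − 4.854 = 4.396 mg/L.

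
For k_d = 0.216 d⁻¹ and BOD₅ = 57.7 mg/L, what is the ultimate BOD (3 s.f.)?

L₀ ≈ 87.4 mg/L

BOD₅ = L₀(1 − e^(−5k_d)) ⇒ L₀ = BOD₅ / (1 − e^(−5×0.216))
= 57.7 / (1 − 0.3396) = 57.7 / 0.6604 = 87.37 mg/L.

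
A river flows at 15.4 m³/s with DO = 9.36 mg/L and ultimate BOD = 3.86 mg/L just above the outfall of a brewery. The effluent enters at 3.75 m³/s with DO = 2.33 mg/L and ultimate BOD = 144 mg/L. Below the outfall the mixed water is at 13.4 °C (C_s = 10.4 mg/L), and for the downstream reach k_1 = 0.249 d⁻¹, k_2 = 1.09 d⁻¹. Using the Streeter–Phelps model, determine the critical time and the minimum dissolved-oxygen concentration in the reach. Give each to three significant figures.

Mixed DO = (15.4×9.36 + 3.75×2.33)/(15.4+3.75) = 152.9/19.15 = 7.983 mg/L.
Mixed L₀ = (15.4×3.86 + 3.75×144)/(19.15) = 599.4/19.15 = 31.30 mg/L.
Initial deficit D₀ = C_s − DO₀ = 10.4 − 7.983 = 2.417 mg/L.
t_c = (1/0.8410) ln[(1.09/0.249)(1 − 2.417×0.8410/(0.249×31.30))] = 1.189 × ln(3.236) = 1.396 d.
D_c = (0.249/1.09) × 31.30 × e^(−0.249×1.396) = 0.2284 × 31.30 × 0.7063 = 5.051 mg/L.
Minimum DO = 10.4 − 5.051 = 5.349 mg/L.

t_c ≈ 1.40 d; minimum DO ≈ 5.35 mg/L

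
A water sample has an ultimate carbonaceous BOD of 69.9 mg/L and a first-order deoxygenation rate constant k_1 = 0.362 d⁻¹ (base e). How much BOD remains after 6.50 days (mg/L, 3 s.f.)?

L ≈ 6.65 mg/L

L_t = L₀ e^(−k_1 t) = 69.9 × e^(−0.362×6.50) = 69.9 × 0.09508 = 6.646 mg/L.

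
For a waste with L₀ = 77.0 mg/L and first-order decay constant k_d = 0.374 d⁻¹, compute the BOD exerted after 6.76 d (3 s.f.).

y ≈ 70.9 mg/L

y_t = L₀(1 − e^(−k_d t)) = 77.0 × (1 − e^(−0.374×6.76))
= 77.0 × (1 − 0.07980) = 77.0 × 0.9202 = 70.86 mg/L.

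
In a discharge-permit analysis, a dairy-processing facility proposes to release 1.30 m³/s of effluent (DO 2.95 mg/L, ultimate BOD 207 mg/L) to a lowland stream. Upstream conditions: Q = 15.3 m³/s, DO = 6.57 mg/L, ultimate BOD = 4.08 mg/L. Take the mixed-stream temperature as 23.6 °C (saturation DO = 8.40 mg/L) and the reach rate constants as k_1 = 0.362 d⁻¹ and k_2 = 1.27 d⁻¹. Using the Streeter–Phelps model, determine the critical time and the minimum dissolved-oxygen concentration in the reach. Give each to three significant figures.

t_c ≈ 1.04 d; minimum DO ≈ 4.50 mg/L

Mixed DO = (15.3×6.57 + 1.30×2.95)/(15.3+1.30) = 104.4/16.60 = 6.287 mg/L.
Mixed L₀ = (15.3×4.08 + 1.30×207)/(16.60) = 331.5/16.60 = 19.97 mg/L.
Initial deficit D₀ = C_s − DO₀ = 8.40 − 6.287 = 2.113 mg/L.
t_c = (1/0.9080) ln[(1.27/0.362)(1 − 2.113×0.9080/(0.362×19.97))] = 1.101 × ln(2.577) = 1.043 d.
D_c = (0.362/1.27) × 19.97 × e^(−0.362×1.043) = 0.2850 × 19.97 × 0.6856 = 3.903 mg/L.
Minimum DO = 8.40 − 3.903 = 4.497 mg/L.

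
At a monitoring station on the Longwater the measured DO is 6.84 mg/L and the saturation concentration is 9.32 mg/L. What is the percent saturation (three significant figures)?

% saturation = C/C_s × 100 = 6.84/9.32 × 100 = 73.4 %.

73.4 % saturation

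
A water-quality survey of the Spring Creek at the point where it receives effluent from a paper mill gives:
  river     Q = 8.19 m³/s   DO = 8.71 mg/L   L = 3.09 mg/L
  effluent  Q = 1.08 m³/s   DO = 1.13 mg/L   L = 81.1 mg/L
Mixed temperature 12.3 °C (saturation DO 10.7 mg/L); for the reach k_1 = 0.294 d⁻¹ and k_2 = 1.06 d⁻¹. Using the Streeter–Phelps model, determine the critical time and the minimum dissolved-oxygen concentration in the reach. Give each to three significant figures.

Mixed DO = (8.19×8.71 + 1.08×1.13)/(8.19+1.08) = 72.56/9.270 = 7.827 mg/L.
Mixed L₀ = (8.19×3.09 + 1.08×81.1)/(9.270) = 112.9/9.270 = 12.18 mg/L.
Initial deficit D₀ = C_s − DO₀ = 10.7 − 7.827 = 2.873 mg/L.
t_c = (1/0.7660) ln[(1.06/0.294)(1 − 2.873×0.7660/(0.294×12.18))] = 1.305 × ln(1.389) = 0.4292 d.
D_c = (0.294/1.06) × 12.18 × e^(−0.294×0.4292) = 0.2774 × 12.18 × 0.8814 = 2.977 mg/L.
Minimum DO = 10.7 − 2.977 = 7.723 mg/L.

t_c ≈ 0.429 d; minimum DO ≈ 7.72 mg/L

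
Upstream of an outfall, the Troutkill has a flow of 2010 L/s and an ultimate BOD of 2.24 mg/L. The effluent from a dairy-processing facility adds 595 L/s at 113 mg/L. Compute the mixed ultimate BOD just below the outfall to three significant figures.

Flow-weighted mixing: C = (Q_r C_r + Q_w C_w)/(Q_r + Q_w)
= (2010×2.24 + 595×113)/(2010 + 595) = 71740/2605 = 27.54 mg/L.

27.5 mg/L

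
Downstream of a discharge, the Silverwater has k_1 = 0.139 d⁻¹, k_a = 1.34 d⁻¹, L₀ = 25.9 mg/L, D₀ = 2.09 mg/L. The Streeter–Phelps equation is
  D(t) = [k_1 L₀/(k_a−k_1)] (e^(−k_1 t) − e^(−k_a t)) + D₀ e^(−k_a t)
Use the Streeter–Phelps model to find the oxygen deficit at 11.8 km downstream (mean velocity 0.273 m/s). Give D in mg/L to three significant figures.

Travel time t = x/v = 11.8 km / (0.273 m/s) = 11800 m / 0.273 m/s = 43220 s = 0.5003 d.
k_1 L₀/(k_a−k_1) = 0.139×25.9/(1.34−0.139) = 3.600/1.201 = 2.998 mg/L.
e^(−k_1 t) = e^(−0.139×0.5003) = 0.9328; e^(−k_a t) = e^(−1.34×0.5003) = 0.5115.
D = 2.998 × (0.9328 − 0.5115) + 2.09 × 0.5115 = 1.263 + 1.069 = 2.332 mg/L.

D ≈ 2.33 mg/L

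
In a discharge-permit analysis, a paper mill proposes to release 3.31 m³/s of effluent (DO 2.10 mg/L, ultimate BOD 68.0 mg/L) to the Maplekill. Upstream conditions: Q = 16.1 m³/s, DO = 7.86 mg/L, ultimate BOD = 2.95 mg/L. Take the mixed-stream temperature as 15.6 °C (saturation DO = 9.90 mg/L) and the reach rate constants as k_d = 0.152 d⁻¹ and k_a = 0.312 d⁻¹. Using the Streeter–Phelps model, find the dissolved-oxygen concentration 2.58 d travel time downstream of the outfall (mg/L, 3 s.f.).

DO ≈ 5.50 mg/L

Mixed DO = (16.1×7.86 + 3.31×2.10)/(16.1+3.31) = 133.5/19.41 = 6.878 mg/L.
Mixed L₀ = (16.1×2.95 + 3.31×68.0)/(19.41) = 272.6/19.41 = 14.04 mg/L.
Initial deficit D₀ = C_s − DO₀ = 9.90 − 6.878 = 3.022 mg/L.
D(2.58) = [0.152×14.04/(0.312−0.152)](e^(−0.152×2.58) − e^(−0.312×2.58)) + 3.022 e^(−0.312×2.58)
= 13.34 × (0.6756 − 0.4471) + 3.022 × 0.4471 = 4.400 mg/L.
DO = 9.90 − 4.400 = 5.500 mg/L.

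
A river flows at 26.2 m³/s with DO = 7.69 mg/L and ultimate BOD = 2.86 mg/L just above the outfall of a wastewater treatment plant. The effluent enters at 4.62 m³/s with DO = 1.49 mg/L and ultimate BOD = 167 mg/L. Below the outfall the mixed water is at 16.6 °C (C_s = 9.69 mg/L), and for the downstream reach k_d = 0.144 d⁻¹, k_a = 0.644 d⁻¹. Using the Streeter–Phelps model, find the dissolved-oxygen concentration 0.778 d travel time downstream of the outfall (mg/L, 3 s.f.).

DO ≈ 5.64 mg/L

Mixed DO = (26.2×7.69 + 4.62×1.49)/(26.2+4.62) = 208.4/30.82 = 6.761 mg/L.
Mixed L₀ = (26.2×2.86 + 4.62×167)/(30.82) = 846.5/30.82 = 27.47 mg/L.
Initial deficit D₀ = C_s − DO₀ = 9.69 − 6.761 = 2.929 mg/L.
D(0.778) = [0.144×27.47/(0.644−0.144)](e^(−0.144×0.778) − e^(−0.644×0.778)) + 2.929 e^(−0.644×0.778)
= 7.910 × (0.8940 − 0.6059) + 2.929 × 0.6059 = 4.054 mg/L.
DO = 9.69 − 4.054 = 5.636 mg/L.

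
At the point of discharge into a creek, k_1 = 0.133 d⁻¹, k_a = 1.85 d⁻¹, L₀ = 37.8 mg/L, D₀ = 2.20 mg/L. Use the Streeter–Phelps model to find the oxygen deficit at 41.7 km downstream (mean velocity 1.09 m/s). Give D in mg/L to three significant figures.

Travel time t = x/v = 41.7 km / (1.09 m/s) = 41700 m / 1.09 m/s = 38260 s = 0.4428 d.
k_1 L₀/(k_a−k_1) = 0.133×37.8/(1.85−0.133) = 5.027/1.717 = 2.928 mg/L.
e^(−k_1 t) = e^(−0.133×0.4428) = 0.9428; e^(−k_a t) = e^(−1.85×0.4428) = 0.4408.
D = 2.928 × (0.9428 − 0.4408) + 2.20 × 0.4408 = 1.470 + 0.9698 = 2.440 mg/L.

D ≈ 2.44 mg/L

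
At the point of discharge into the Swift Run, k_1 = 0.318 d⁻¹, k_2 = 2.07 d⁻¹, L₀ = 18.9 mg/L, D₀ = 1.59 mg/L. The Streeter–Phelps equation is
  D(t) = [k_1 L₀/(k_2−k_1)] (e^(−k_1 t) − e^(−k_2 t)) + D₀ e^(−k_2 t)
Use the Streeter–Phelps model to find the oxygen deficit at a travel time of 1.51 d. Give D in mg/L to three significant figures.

D ≈ 2.04 mg/L

k_1 L₀/(k_2−k_1) = 0.318×18.9/(2.07−0.318) = 6.010/1.752 = 3.430 mg/L.
e^(−k_1 t) = e^(−0.318×1.510) = 0.6187; e^(−k_2 t) = e^(−2.07×1.510) = 0.04391.
D = 3.430 × (0.6187 − 0.04391) + 1.59 × 0.04391 = 1.972 + 0.06981 = 2.042 mg/L.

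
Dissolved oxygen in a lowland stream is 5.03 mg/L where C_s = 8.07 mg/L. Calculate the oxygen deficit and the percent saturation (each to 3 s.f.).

D ≈ 3.04 mg/L; 62.3 % saturation

D = C_s − C = 8.07 − 5.03 = 3.04 mg/L.
% saturation = 5.03/8.07 × 100 = 62.3 %.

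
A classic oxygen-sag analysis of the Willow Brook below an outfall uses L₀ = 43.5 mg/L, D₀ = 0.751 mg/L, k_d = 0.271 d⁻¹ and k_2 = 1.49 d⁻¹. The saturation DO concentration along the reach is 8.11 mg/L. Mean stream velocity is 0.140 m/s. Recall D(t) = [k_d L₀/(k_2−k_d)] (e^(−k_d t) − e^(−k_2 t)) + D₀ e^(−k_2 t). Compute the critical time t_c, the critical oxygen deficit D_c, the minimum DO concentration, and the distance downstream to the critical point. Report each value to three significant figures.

At the critical point dD/dt = 0, so k_d L₀ e^(−k_d t) = k_2 D. Substituting D(t) from the Streeter–Phelps equation and solving for t gives
t_c = ln[(k_2/k_d)(1 − D₀(k_2−k_d)/(k_d L₀))] / (k_2−k_d).
Here k_2−k_d = 1.219 d⁻¹ and 1 − D₀(k_2−k_d)/(k_d L₀) = 1 − 0.751×1.219/(0.271×43.5) = 0.9223, so
t_c = ln(5.498 × 0.9223) / 1.219 = 1.624 / 1.219 = 1.332 d.
D_c = (k_d/k_2) L₀ e^(−k_d t_c) = (0.271/1.49) × 43.5 × e^(−0.271×1.332) = 0.1819 × 43.5 × 0.6970 = 5.515 mg/L.
Minimum DO = C_s − D_c = 8.11 − 5.515 = 2.595 mg/L.
x_c = v t_c = 0.140 m/s × 1.332 d × 86400 s/d = 16110 m ≈ 16.1 km.

t_c ≈ 1.33 d; D_c ≈ 5.51 mg/L; min DO ≈ 2.60 mg/L; x_c ≈ 16.1 km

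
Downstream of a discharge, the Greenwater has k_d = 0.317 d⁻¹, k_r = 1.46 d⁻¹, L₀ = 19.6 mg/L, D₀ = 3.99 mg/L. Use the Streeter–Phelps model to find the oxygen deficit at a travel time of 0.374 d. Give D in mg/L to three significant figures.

k_d L₀/(k_r−k_d) = 0.317×19.6/(1.46−0.317) = 6.213/1.143 = 5.436 mg/L.
e^(−k_d t) = e^(−0.317×0.3740) = 0.8882; e^(−k_r t) = e^(−1.46×0.3740) = 0.5792.
D = 5.436 × (0.8882 − 0.5792) + 3.99 × 0.5792 = 1.679 + 2.311 = 3.991 mg/L.

D ≈ 3.99 mg/L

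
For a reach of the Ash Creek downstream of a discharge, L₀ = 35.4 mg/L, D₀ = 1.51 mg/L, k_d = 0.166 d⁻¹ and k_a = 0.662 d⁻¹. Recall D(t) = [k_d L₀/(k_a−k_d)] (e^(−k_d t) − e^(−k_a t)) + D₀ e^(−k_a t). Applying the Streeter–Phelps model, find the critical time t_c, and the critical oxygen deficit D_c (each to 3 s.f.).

With k_a/k_d = 3.988 and 1 − D₀(k_a−k_d)/(k_d L₀) = 0.8725,
t_c = ln(3.988 × 0.8725) / (0.662 − 0.166) = ln(3.480) / 0.4960 = 1.247/0.4960 = 2.514 d.
L(t_c) = L₀ e^(−k_d t_c) = 35.4 × 0.6588 = 23.32 mg/L, and at the critical point k_a D_c = k_d L, so D_c = (0.166/0.662) × 23.32 = 5.848 mg/L.

t_c ≈ 2.51 d; D_c ≈ 5.85 mg/L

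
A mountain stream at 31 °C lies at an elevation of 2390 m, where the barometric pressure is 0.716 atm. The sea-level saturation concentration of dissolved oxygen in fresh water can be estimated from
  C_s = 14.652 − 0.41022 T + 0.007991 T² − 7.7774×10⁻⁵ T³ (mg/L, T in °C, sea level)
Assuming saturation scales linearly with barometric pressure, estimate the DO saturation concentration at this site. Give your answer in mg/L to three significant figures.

C_s ≈ 5.23 mg/L

At sea level: C_s = 14.652 − 0.41022×31 + 0.007991×31² − 7.7774×10⁻⁵×31³ = 7.298 mg/L.
Pressure correction: C_s' = 7.298 × 0.716 = 5.225 mg/L.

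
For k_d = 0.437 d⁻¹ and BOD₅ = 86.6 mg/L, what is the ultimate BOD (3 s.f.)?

BOD₅ = L₀(1 − e^(−5k_d)) ⇒ L₀ = BOD₅ / (1 − e^(−5×0.437))
= 86.6 / (1 − 0.1125) = 86.6 / 0.8875 = 97.58 mg/L.

L₀ ≈ 97.6 mg/L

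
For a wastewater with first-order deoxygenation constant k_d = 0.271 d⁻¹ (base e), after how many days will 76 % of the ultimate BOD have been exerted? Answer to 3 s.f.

y/L₀ = 1 − e^(−k_d t) = 0.76 ⇒ e^(−k_d t) = 0.240
t = −ln(0.240) / 0.271 = 1.427 / 0.271 = 5.266 d.

t ≈ 5.27 d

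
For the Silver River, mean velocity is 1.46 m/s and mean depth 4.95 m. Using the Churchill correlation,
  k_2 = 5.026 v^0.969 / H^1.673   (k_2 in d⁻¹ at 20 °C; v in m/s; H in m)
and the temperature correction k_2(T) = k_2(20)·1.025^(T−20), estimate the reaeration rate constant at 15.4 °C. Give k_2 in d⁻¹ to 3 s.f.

k_2(20) = 5.026 × 1.46^0.969 / 4.95^1.673 = 5.026 × 1.443 / 14.52 = 0.4994 d⁻¹.
k_2(15.4) = 0.4994 × 1.025^(15.4−20) = 0.4994 × 0.8926 = 0.4457 d⁻¹.

k_2 ≈ 0.446 d⁻¹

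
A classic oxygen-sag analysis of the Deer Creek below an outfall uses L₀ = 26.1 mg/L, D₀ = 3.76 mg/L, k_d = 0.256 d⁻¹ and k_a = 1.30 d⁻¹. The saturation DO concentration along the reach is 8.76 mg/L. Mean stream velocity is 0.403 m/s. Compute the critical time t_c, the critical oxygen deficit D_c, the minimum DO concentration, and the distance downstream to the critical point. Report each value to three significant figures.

With k_a/k_d = 5.078 and 1 − D₀(k_a−k_d)/(k_d L₀) = 0.4125,
t_c = ln(5.078 × 0.4125) / (1.30 − 0.256) = ln(2.095) / 1.044 = 0.7394/1.044 = 0.7083 d.
L(t_c) = L₀ e^(−k_d t_c) = 26.1 × 0.8342 = 21.77 mg/L, and at the critical point k_a D_c = k_d L, so D_c = (0.256/1.30) × 21.77 = 4.287 mg/L.
Minimum DO = C_s − D_c = 8.76 − 4.287 = 4.473 mg/L.
x_c = v t_c = 0.403 m/s × 0.7083 d × 86400 s/d = 24660 m ≈ 24.7 km.

t_c ≈ 0.708 d; D_c ≈ 4.29 mg/L; min DO ≈ 4.47 mg/L; x_c ≈ 24.7 km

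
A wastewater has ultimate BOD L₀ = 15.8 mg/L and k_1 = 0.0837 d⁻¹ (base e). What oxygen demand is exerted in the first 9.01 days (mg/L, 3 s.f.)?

y_t = L₀(1 − e^(−k_1 t)) = 15.8 × (1 − e^(−0.0837×9.01))
= 15.8 × (1 − 0.4704) = 15.8 × 0.5296 = 8.367 mg/L.

y ≈ 8.37 mg/L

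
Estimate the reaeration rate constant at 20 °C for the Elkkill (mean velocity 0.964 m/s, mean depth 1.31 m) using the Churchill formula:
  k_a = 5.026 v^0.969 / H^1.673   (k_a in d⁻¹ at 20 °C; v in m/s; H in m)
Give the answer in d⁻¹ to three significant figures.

k_a ≈ 3.09 d⁻¹

k_a = 5.026 × 0.964^0.969 / 1.31^1.673 = 5.026 × 0.9651 / 1.571 = 3.087 d⁻¹.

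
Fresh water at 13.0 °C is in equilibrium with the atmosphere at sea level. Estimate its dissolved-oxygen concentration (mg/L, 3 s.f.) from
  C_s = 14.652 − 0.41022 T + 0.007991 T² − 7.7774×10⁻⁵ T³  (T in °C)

C_s ≈ 10.5 mg/L

C_s = 14.652 − 0.41022×13.0 + 0.007991×13.0² − 7.7774×10⁻⁵×13.0³ = 10.50 mg/L.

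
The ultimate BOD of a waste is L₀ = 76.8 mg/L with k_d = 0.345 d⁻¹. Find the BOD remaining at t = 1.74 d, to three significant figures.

L ≈ 42.1 mg/L

L_t = L₀ e^(−k_d t) = 76.8 × e^(−0.345×1.74) = 76.8 × 0.5486 = 42.14 mg/L.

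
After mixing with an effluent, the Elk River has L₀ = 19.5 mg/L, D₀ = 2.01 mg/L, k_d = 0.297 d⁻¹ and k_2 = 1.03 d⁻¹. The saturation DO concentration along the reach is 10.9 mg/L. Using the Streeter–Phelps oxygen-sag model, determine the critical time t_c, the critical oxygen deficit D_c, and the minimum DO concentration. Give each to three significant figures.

With k_2/k_d = 3.468 and 1 − D₀(k_2−k_d)/(k_d L₀) = 0.7456,
t_c = ln(3.468 × 0.7456) / (1.03 − 0.297) = ln(2.586) / 0.7330 = 0.9500/0.7330 = 1.296 d.
L(t_c) = L₀ e^(−k_d t_c) = 19.5 × 0.6805 = 13.27 mg/L, and at the critical point k_2 D_c = k_d L, so D_c = (0.297/1.03) × 13.27 = 3.826 mg/L.
Minimum DO = C_s − D_c = 10.9 − 3.826 = 7.074 mg/L.

t_c ≈ 1.30 d; D_c ≈ 3.83 mg/L; min DO ≈ 7.07 mg/L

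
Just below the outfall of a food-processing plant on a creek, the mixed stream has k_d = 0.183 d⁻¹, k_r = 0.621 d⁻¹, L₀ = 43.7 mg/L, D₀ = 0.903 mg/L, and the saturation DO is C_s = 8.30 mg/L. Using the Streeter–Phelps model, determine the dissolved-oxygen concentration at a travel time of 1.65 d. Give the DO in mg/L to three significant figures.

DO ≈ 1.03 mg/L

k_d L₀/(k_r−k_d) = 0.183×43.7/(0.621−0.183) = 7.997/0.4380 = 18.26 mg/L.
e^(−k_d t) = e^(−0.183×1.650) = 0.7394; e^(−k_r t) = e^(−0.621×1.650) = 0.3589.
D = 18.26 × (0.7394 − 0.3589) + 0.903 × 0.3589 = 6.946 + 0.3241 = 7.271 mg/L.
DO = C_s − D = 8.30 − 7.271 = 1.029 mg/L.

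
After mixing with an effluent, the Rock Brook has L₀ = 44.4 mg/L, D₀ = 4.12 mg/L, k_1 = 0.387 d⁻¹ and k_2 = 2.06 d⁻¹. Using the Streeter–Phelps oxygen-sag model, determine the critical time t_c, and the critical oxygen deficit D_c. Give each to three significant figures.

t_c ≈ 0.693 d; D_c ≈ 6.38 mg/L

With k_2/k_1 = 5.323 and 1 − D₀(k_2−k_1)/(k_1 L₀) = 0.5989,
t_c = ln(5.323 × 0.5989) / (2.06 − 0.387) = ln(3.188) / 1.673 = 1.159/1.673 = 0.6929 d.
L(t_c) = L₀ e^(−k_1 t_c) = 44.4 × 0.7648 = 33.96 mg/L, and at the critical point k_2 D_c = k_1 L, so D_c = (0.387/2.06) × 33.96 = 6.379 mg/L.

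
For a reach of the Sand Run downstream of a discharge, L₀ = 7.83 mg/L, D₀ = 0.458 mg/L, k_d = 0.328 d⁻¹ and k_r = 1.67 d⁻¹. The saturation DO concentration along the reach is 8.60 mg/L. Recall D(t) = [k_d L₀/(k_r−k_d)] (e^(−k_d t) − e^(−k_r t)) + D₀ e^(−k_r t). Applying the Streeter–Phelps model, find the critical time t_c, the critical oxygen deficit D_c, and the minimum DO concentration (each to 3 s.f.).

With k_r/k_d = 5.091 and 1 − D₀(k_r−k_d)/(k_d L₀) = 0.7607,
t_c = ln(5.091 × 0.7607) / (1.67 − 0.328) = ln(3.873) / 1.342 = 1.354/1.342 = 1.009 d.
D_c = (k_d/k_r) L₀ e^(−k_d t_c) = (0.328/1.67) × 7.83 × e^(−0.328×1.009) = 0.1964 × 7.83 × 0.7182 = 1.105 mg/L.
Minimum DO = C_s − D_c = 8.60 − 1.105 = 7.495 mg/L.

t_c ≈ 1.01 d; D_c ≈ 1.10 mg/L; min DO ≈ 7.50 mg/L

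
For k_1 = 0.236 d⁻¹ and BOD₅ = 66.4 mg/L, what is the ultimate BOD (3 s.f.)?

BOD₅ = L₀(1 − e^(−5k_1)) ⇒ L₀ = BOD₅ / (1 − e^(−5×0.236))
= 66.4 / (1 − 0.3073) = 66.4 / 0.6927 = 95.85 mg/L.

L₀ ≈ 95.9 mg/L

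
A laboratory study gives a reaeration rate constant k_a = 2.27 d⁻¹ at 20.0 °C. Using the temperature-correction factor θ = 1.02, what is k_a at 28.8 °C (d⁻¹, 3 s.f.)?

k_a ≈ 2.70 d⁻¹

k_a(T₂) = k_a(T₁) · θ^(T₂−T₁) = 2.27 × 1.02^(28.8−20.0)
= 2.27 × 1.02^8.80 = 2.27 × 1.190 = 2.702 d⁻¹.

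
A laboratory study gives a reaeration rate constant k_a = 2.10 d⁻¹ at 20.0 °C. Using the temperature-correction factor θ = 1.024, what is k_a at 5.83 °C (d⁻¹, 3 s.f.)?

k_a ≈ 1.50 d⁻¹

k_a(T₂) = k_a(T₁) · θ^(T₂−T₁) = 2.10 × 1.024^(5.83−20.0)
= 2.10 × 1.024^-14.2 = 2.10 × 0.7146 = 1.501 d⁻¹.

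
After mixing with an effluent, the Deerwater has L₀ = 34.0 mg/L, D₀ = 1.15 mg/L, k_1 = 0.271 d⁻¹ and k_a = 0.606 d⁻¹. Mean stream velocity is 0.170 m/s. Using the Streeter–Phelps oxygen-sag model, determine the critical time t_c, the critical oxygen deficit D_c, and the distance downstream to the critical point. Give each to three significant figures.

At the critical point dD/dt = 0, so k_1 L₀ e^(−k_1 t) = k_a D. Substituting D(t) from the Streeter–Phelps equation and solving for t gives
t_c = ln[(k_a/k_1)(1 − D₀(k_a−k_1)/(k_1 L₀))] / (k_a−k_1).
Here k_a−k_1 = 0.3350 d⁻¹ and 1 − D₀(k_a−k_1)/(k_1 L₀) = 1 − 1.15×0.3350/(0.271×34.0) = 0.9582, so
t_c = ln(2.236 × 0.9582) / 0.3350 = 0.7621 / 0.3350 = 2.275 d.
D_c = (k_1/k_a) L₀ e^(−k_1 t_c) = (0.271/0.606) × 34.0 × e^(−0.271×2.275) = 0.4472 × 34.0 × 0.5398 = 8.208 mg/L.
x_c = v t_c = 0.170 m/s × 2.275 d × 86400 s/d = 33410 m ≈ 33.4 km.

t_c ≈ 2.27 d; D_c ≈ 8.21 mg/L; x_c ≈ 33.4 km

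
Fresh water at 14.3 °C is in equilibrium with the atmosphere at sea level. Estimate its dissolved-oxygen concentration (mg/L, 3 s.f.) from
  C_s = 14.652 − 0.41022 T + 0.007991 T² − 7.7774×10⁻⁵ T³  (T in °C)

C_s ≈ 10.2 mg/L

C_s = 14.652 − 0.41022×14.3 + 0.007991×14.3² − 7.7774×10⁻⁵×14.3³ = 10.19 mg/L.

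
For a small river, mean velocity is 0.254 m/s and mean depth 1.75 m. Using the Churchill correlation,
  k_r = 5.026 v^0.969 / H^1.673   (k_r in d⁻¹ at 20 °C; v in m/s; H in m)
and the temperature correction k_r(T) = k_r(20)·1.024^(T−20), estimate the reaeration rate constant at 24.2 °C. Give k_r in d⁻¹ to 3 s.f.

k_r(20) = 5.026 × 0.254^0.969 / 1.75^1.673 = 5.026 × 0.2650 / 2.550 = 0.5223 d⁻¹.
k_r(24.2) = 0.5223 × 1.024^(24.2−20) = 0.5223 × 1.105 = 0.5770 d⁻¹.

k_r ≈ 0.577 d⁻¹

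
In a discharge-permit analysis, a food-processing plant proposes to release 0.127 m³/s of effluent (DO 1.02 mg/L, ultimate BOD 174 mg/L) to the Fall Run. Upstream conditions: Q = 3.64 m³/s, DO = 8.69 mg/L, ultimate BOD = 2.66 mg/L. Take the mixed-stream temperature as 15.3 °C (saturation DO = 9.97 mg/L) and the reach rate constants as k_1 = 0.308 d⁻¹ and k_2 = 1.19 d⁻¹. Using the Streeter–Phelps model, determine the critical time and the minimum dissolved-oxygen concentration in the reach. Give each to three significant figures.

t_c ≈ 0.695 d; minimum DO ≈ 8.21 mg/L

Mixed DO = (3.64×8.69 + 0.127×1.02)/(3.64+0.127) = 31.76/3.767 = 8.431 mg/L.
Mixed L₀ = (3.64×2.66 + 0.127×174)/(3.767) = 31.78/3.767 = 8.437 mg/L.
Initial deficit D₀ = C_s − DO₀ = 9.97 − 8.431 = 1.539 mg/L.
t_c = (1/0.8820) ln[(1.19/0.308)(1 − 1.539×0.8820/(0.308×8.437))] = 1.134 × ln(1.846) = 0.6950 d.
D_c = (0.308/1.19) × 8.437 × e^(−0.308×0.6950) = 0.2588 × 8.437 × 0.8073 = 1.763 mg/L.
Minimum DO = 9.97 − 1.763 = 8.207 mg/L.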